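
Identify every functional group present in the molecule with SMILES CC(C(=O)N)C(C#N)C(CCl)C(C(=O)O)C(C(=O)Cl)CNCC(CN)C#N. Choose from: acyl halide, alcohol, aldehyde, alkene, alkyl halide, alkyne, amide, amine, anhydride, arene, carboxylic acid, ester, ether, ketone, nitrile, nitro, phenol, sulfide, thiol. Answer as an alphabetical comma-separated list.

pendant –CONH2: carbonyl C bonded to C and N → amide.
pendant –C≡N: nitrile.
pendant –CH2X: halogen on sp³ carbon → alkyl halide.
pendant –COOH: carbonyl C bonded to C and –OH → carboxylic acid.
pendant –C(=O)X: carbonyl C bonded to C and halogen → acyl halide.
C–N–C with sp³ carbons and no adjacent C=O → amine (secondary).
pendant –CH2NH2: N on sp³ C, no adjacent C=O → amine.
–C≡N: carbon triple-bonded to nitrogen → nitrile.

acyl halide, alkyl halide, amide, amine, carboxylic acid, nitrile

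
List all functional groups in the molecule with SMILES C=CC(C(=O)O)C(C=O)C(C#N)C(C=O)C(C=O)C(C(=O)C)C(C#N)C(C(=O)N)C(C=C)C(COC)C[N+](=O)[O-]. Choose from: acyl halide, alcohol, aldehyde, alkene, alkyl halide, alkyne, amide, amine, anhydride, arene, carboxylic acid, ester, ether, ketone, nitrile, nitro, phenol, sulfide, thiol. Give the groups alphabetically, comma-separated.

aldehyde, alkene, amide, carboxylic acid, ether, ketone, nitrile, nitro

Taking each segment in turn:
  CH2=CH: C=C double bond → alkene.
  CH(COOH): pendant –COOH: carbonyl C bonded to C and –OH → carboxylic acid.
  CH(CHO): pendant –CHO: carbonyl C bonded to C and H → aldehyde.
  CH(CN): pendant –C≡N: nitrile.
  CH(CHO): pendant –CHO: carbonyl C bonded to C and H → aldehyde.
  CH(CHO): pendant –CHO: carbonyl C bonded to C and H → aldehyde.
  CH(COCH3): pendant –COCH3: carbonyl C bonded to two carbons → ketone.
  CH(CN): pendant –C≡N: nitrile.
  CH(CONH2): pendant –CONH2: carbonyl C bonded to C and N → amide.
  CH(CH=CH2): pendant –CH=CH2: C=C double bond → alkene.
  CH(CH2OCH3): pendant –CH2OCH3: C–O–C linkage → ether.
  CH2NO2: –NO2 on carbon → nitro group.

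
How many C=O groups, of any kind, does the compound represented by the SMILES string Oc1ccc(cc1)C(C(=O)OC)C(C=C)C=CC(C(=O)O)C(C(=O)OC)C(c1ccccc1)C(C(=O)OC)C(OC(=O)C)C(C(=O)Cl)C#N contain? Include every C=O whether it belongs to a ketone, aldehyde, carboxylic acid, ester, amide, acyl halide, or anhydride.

6

CH(COOCH3): ester, 1 C=O (running total 1).
CH(COOH): carboxylic acid, 1 C=O (running total 2).
CH(COOCH3): ester, 1 C=O (running total 3).
CH(COOCH3): ester, 1 C=O (running total 4).
CH(OCOCH3): ester, 1 C=O (running total 5).
CH(COCl): acyl halide, 1 C=O (running total 6).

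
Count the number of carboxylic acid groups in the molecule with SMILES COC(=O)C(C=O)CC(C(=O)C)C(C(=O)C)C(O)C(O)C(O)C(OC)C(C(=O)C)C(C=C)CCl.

0

Taking each segment in turn:
  CH3OOC: CH3O–C(=O)–: carbonyl C bonded to C and to –OCH3 → ester (not ketone + ether).
  CH(CHO): pendant –CHO: carbonyl C bonded to C and H → aldehyde.
  CH(COCH3): pendant –COCH3: carbonyl C bonded to two carbons → ketone.
  CH(COCH3): pendant –COCH3: carbonyl C bonded to two carbons → ketone.
  CH(OH): –OH on an sp³ carbon → alcohol (secondary).
  CH(OH): –OH on an sp³ carbon → alcohol (secondary).
  CH(OH): –OH on an sp³ carbon → alcohol (secondary).
  CH(OCH3): pendant –OCH3: C–O–C with sp³ C, no adjacent C=O → ether.
  CH(COCH3): pendant –COCH3: carbonyl C bonded to two carbons → ketone.
  CH(CH=CH2): pendant –CH=CH2: C=C double bond → alkene.
  CH2Cl: halogen on an sp³ carbon → alkyl halide.
No segment is a carboxylic acid: CH3OOC is ester, not carboxylic acid; CH(CHO) is aldehyde, not carboxylic acid; CH(OH) is alcohol, not carboxylic acid. → 0.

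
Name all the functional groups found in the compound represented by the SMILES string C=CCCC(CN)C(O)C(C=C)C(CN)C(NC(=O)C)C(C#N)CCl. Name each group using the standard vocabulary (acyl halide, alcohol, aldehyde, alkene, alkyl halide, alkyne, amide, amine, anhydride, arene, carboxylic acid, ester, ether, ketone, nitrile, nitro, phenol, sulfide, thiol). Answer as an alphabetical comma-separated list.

alcohol, alkene, alkyl halide, amide, amine, nitrile

C=C double bond → alkene.
pendant –CH2NH2: N on sp³ C, no adjacent C=O → amine.
–OH on an sp³ carbon → alcohol (secondary).
pendant –CH=CH2: C=C double bond → alkene.
pendant –CH2NH2: N on sp³ C, no adjacent C=O → amine.
pendant –NHC(=O)CH3: N bonded to a carbonyl → amide (not amine).
pendant –C≡N: nitrile.
halogen on an sp³ carbon → alkyl halide.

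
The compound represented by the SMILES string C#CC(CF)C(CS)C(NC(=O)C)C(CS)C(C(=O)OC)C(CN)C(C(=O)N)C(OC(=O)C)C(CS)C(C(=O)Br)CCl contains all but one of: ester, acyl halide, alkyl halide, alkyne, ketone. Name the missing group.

acyl halide: present (CH(COBr) — pendant –C(=O)X: carbonyl C bonded to C and halogen → acyl halide).
ester: present (CH(COOCH3) — pendant –COOCH3: carbonyl C bonded to C and –OCH3 → ester).
alkyne: present (HC≡C — C≡C triple bond → alkyne).
alkyl halide: present (CH(CH2F) — pendant –CH2X: halogen on sp³ carbon → alkyl halide).
ketone: absent. In each of CH(COOCH3) and CH(OCOCH3), the C=O is bonded to an –O–C group, which defines an ester, not a ketone. In each of CH(NHCOCH3) and CH(CONH2), the C=O is bonded to nitrogen, which defines an amide, not a ketone. In CH(COBr), the C=O is bonded to a halogen, which defines an acyl halide, not a ketone.

ketone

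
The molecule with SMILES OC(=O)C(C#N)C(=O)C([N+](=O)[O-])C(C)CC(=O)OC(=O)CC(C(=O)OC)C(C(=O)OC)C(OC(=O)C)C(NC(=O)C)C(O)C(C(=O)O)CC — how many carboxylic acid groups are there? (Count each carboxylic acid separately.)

2

Working along the chain:
  HOOC: –COOH: carbonyl C bonded to –OH and C → carboxylic acid (the –OH is not a separate alcohol).
  CH(CN): pendant –C≡N: nitrile.
  CO: –C(=O)– with carbon on both sides → ketone.
  CH(NO2): –NO2 on an sp³ carbon → nitro (the N=O is not a carbonyl).
  CH2CO-O-COCH2: two acyl groups sharing one oxygen, –C(=O)–O–C(=O)– → anhydride.
  CH(COOCH3): pendant –COOCH3: carbonyl C bonded to C and –OCH3 → ester.
  CH(COOCH3): pendant –COOCH3: carbonyl C bonded to C and –OCH3 → ester.
  CH(OCOCH3): pendant –OC(=O)CH3: an acyloxy group → ester.
  CH(NHCOCH3): pendant –NHC(=O)CH3: N bonded to a carbonyl → amide (not amine).
  CH(OH): –OH on an sp³ carbon → alcohol (secondary).
  CH(COOH): pendant –COOH: carbonyl C bonded to C and –OH → carboxylic acid.
Carboxylic acid appears at: HOOC, CH(COOH) → 2.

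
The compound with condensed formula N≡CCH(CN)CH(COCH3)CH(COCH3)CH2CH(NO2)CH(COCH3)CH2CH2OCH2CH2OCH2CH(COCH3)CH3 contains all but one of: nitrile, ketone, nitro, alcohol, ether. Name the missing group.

ether: present (CH2OCH2 — C–O–C with sp³ carbons on both sides and no adjacent C=O → ether).
ketone: present (CH(COCH3) — pendant –COCH3: carbonyl C bonded to two carbons → ketone).
nitro: present (CH(NO2) — –NO2 on an sp³ carbon → nitro (the N=O is not a carbonyl)).
nitrile: present (N≡C — N≡C–: carbon triple-bonded to nitrogen → nitrile).
alcohol: no segment matches this pattern.

alcohol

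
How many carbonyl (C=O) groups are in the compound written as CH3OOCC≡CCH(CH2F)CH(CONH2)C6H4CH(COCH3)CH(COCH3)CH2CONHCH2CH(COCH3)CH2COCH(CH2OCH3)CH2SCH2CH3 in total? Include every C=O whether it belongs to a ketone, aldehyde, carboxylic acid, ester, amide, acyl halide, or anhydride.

7

CH3OOC: ester, 1 C=O (running total 1).
CH(CONH2): amide, 1 C=O (running total 2).
CH(COCH3): ketone, 1 C=O (running total 3).
CH(COCH3): ketone, 1 C=O (running total 4).
CH2CONHCH2: amide, 1 C=O (running total 5).
CH(COCH3): ketone, 1 C=O (running total 6).
CO: ketone, 1 C=O (running total 7).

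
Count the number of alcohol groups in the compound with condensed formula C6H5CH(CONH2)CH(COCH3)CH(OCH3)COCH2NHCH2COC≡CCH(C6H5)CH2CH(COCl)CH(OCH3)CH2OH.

C6H5– phenyl ring → arene.
pendant –CONH2: carbonyl C bonded to C and N → amide.
pendant –COCH3: carbonyl C bonded to two carbons → ketone.
pendant –OCH3: C–O–C with sp³ C, no adjacent C=O → ether.
–C(=O)– with carbon on both sides → ketone.
C–N–C with sp³ carbons and no adjacent C=O → amine (secondary).
–C(=O)– with carbon on both sides → ketone.
C≡C triple bond → alkyne.
pendant –C6H5: benzene ring → arene.
pendant –C(=O)X: carbonyl C bonded to C and halogen → acyl halide.
pendant –OCH3: C–O–C with sp³ C, no adjacent C=O → ether.
–OH on an sp³ carbon → alcohol.
Alcohol appears at: CH2OH → 1.

1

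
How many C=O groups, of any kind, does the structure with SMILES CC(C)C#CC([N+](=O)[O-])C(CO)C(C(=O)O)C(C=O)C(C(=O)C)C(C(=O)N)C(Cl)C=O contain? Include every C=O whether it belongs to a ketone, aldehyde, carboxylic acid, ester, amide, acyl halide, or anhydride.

5

CH(COOH): carboxylic acid, 1 C=O (running total 1).
CH(CHO): aldehyde, 1 C=O (running total 2).
CH(COCH3): ketone, 1 C=O (running total 3).
CH(CONH2): amide, 1 C=O (running total 4).
CHO: aldehyde, 1 C=O (running total 5).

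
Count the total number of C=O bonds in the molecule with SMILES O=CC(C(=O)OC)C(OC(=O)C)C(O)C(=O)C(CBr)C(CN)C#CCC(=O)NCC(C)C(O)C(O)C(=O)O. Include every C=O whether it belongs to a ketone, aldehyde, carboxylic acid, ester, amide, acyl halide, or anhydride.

OHC: aldehyde, 1 C=O (running total 1).
CH(COOCH3): ester, 1 C=O (running total 2).
CH(OCOCH3): ester, 1 C=O (running total 3).
CO: ketone, 1 C=O (running total 4).
CH2CONHCH2: amide, 1 C=O (running total 5).
COOH: carboxylic acid, 1 C=O (running total 6).

6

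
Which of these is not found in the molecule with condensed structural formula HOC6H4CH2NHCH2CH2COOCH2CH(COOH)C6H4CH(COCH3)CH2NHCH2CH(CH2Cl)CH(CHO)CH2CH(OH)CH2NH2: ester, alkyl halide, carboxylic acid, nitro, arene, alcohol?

nitro

carboxylic acid: present (CH(COOH) — pendant –COOH: carbonyl C bonded to C and –OH → carboxylic acid).
arene: present (HOC6H4 — –OH attached directly to an aromatic ring → phenol (not alcohol); the ring itself is an arene).
alcohol: present (CH(OH) — –OH on an sp³ carbon → alcohol (secondary)).
alkyl halide: present (CH(CH2Cl) — pendant –CH2X: halogen on sp³ carbon → alkyl halide).
ester: present (CH2COOCH2 — –C(=O)–O–C with C on the carbonyl side → ester).
nitro: no segment matches this pattern.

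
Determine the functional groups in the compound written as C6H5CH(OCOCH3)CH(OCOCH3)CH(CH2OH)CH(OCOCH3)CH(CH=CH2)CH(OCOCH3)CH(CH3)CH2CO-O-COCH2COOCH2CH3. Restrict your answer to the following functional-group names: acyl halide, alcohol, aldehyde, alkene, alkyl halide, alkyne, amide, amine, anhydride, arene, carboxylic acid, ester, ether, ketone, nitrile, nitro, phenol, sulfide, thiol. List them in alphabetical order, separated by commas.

Taking each segment in turn:
  C6H5: C6H5– phenyl ring → arene.
  CH(OCOCH3): pendant –OC(=O)CH3: an acyloxy group → ester.
  CH(OCOCH3): pendant –OC(=O)CH3: an acyloxy group → ester.
  CH(CH2OH): pendant –CH2OH on an sp³ backbone C → alcohol.
  CH(OCOCH3): pendant –OC(=O)CH3: an acyloxy group → ester.
  CH(CH=CH2): pendant –CH=CH2: C=C double bond → alkene.
  CH(OCOCH3): pendant –OC(=O)CH3: an acyloxy group → ester.
  CH2CO-O-COCH2: two acyl groups sharing one oxygen, –C(=O)–O–C(=O)– → anhydride.
  COOCH2CH3: –C(=O)OCH2CH3: carbonyl C bonded to C and to –OEt → ester.

alcohol, alkene, anhydride, arene, ester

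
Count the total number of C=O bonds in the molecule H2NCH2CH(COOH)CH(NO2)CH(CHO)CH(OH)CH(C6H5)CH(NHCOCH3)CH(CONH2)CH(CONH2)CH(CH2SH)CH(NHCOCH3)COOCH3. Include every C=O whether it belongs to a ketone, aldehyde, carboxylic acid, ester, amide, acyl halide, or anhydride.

CH(COOH): carboxylic acid, 1 C=O (running total 1).
CH(CHO): aldehyde, 1 C=O (running total 2).
CH(NHCOCH3): amide, 1 C=O (running total 3).
CH(CONH2): amide, 1 C=O (running total 4).
CH(CONH2): amide, 1 C=O (running total 5).
CH(NHCOCH3): amide, 1 C=O (running total 6).
COOCH3: ester, 1 C=O (running total 7).

7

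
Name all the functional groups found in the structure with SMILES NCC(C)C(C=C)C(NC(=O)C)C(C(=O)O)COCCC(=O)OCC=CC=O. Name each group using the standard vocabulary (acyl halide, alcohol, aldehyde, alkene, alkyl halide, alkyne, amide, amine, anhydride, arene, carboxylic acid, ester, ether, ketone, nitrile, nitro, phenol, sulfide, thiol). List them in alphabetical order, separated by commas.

aldehyde, alkene, amide, amine, carboxylic acid, ester, ether

Taking each segment in turn:
  H2NCH2: –NH2 on an sp³ carbon with no adjacent C=O → amine.
  CH(CH=CH2): pendant –CH=CH2: C=C double bond → alkene.
  CH(NHCOCH3): pendant –NHC(=O)CH3: N bonded to a carbonyl → amide (not amine).
  CH(COOH): pendant –COOH: carbonyl C bonded to C and –OH → carboxylic acid.
  CH2OCH2: C–O–C with sp³ carbons on both sides and no adjacent C=O → ether.
  CH2COOCH2: –C(=O)–O–C with C on the carbonyl side → ester.
  CH=CH: C=C double bond → alkene.
  CHO: terminal –CHO: carbonyl C bonded to H and C → aldehyde.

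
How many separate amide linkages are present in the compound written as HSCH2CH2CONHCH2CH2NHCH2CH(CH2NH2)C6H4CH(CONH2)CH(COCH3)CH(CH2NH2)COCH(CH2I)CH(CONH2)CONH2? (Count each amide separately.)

Reading the structure from left to right:
  HSCH2: –SH on an sp³ carbon → thiol.
  CH2CONHCH2: –C(=O)–N– linkage → amide (the N is not an amine).
  CH2NHCH2: C–N–C with sp³ carbons and no adjacent C=O → amine (secondary).
  CH(CH2NH2): pendant –CH2NH2: N on sp³ C, no adjacent C=O → amine.
  C6H4: para-disubstituted benzene ring → arene.
  CH(CONH2): pendant –CONH2: carbonyl C bonded to C and N → amide.
  CH(COCH3): pendant –COCH3: carbonyl C bonded to two carbons → ketone.
  CH(CH2NH2): pendant –CH2NH2: N on sp³ C, no adjacent C=O → amine.
  CO: –C(=O)– with carbon on both sides → ketone.
  CH(CH2I): pendant –CH2X: halogen on sp³ carbon → alkyl halide.
  CH(CONH2): pendant –CONH2: carbonyl C bonded to C and N → amide.
  CONH2: –C(=O)NH2: carbonyl C bonded to C and to N → amide (the N is not a separate amine).
Amide appears at: CH2CONHCH2, CH(CONH2), CH(CONH2), CONH2 → 4.

4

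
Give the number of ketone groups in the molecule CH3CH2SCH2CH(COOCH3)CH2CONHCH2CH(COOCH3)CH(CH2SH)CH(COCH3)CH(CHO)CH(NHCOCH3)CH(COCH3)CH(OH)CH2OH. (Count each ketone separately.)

C–S–C linkage → sulfide (thioether).
pendant –COOCH3: carbonyl C bonded to C and –OCH3 → ester.
–C(=O)–N– linkage → amide (the N is not an amine).
pendant –COOCH3: carbonyl C bonded to C and –OCH3 → ester.
pendant –CH2SH → thiol.
pendant –COCH3: carbonyl C bonded to two carbons → ketone.
pendant –CHO: carbonyl C bonded to C and H → aldehyde.
pendant –NHC(=O)CH3: N bonded to a carbonyl → amide (not amine).
pendant –COCH3: carbonyl C bonded to two carbons → ketone.
–OH on an sp³ carbon → alcohol (secondary).
–OH on an sp³ carbon → alcohol.
Ketone appears at: CH(COCH3), CH(COCH3) → 2.

2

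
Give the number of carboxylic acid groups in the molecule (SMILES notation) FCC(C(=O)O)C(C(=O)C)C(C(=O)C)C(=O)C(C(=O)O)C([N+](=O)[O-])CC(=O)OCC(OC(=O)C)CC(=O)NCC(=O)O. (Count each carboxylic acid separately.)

3

halogen on an sp³ carbon → alkyl halide.
pendant –COOH: carbonyl C bonded to C and –OH → carboxylic acid.
pendant –COCH3: carbonyl C bonded to two carbons → ketone.
pendant –COCH3: carbonyl C bonded to two carbons → ketone.
–C(=O)– with carbon on both sides → ketone.
pendant –COOH: carbonyl C bonded to C and –OH → carboxylic acid.
–NO2 on an sp³ carbon → nitro (the N=O is not a carbonyl).
–C(=O)–O–C with C on the carbonyl side → ester.
pendant –OC(=O)CH3: an acyloxy group → ester.
–C(=O)–N– linkage → amide (the N is not an amine).
–COOH: carbonyl C bonded to –OH and C → carboxylic acid (the –OH is not a separate alcohol).
Carboxylic acid appears at: CH(COOH), CH(COOH), COOH → 3.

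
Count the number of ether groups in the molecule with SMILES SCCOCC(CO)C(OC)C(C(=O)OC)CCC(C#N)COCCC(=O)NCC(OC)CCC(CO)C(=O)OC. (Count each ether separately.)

4

Taking each segment in turn:
  HSCH2: –SH on an sp³ carbon → thiol.
  CH2OCH2: C–O–C with sp³ carbons on both sides and no adjacent C=O → ether.
  CH(CH2OH): pendant –CH2OH on an sp³ backbone C → alcohol.
  CH(OCH3): pendant –OCH3: C–O–C with sp³ C, no adjacent C=O → ether.
  CH(COOCH3): pendant –COOCH3: carbonyl C bonded to C and –OCH3 → ester.
  CH(CN): pendant –C≡N: nitrile.
  CH2OCH2: C–O–C with sp³ carbons on both sides and no adjacent C=O → ether.
  CH2CONHCH2: –C(=O)–N– linkage → amide (the N is not an amine).
  CH(OCH3): pendant –OCH3: C–O–C with sp³ C, no adjacent C=O → ether.
  CH(CH2OH): pendant –CH2OH on an sp³ backbone C → alcohol.
  COOCH3: –C(=O)OCH3: carbonyl C bonded to C and to –OCH3 → ester (not ketone + ether).
Ether appears at: CH2OCH2, CH(OCH3), CH2OCH2, CH(OCH3) → 4.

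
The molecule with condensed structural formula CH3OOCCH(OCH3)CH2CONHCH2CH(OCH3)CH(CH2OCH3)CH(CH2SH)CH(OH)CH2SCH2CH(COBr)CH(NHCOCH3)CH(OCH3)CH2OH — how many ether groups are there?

CH3O–C(=O)–: carbonyl C bonded to C and to –OCH3 → ester (not ketone + ether).
pendant –OCH3: C–O–C with sp³ C, no adjacent C=O → ether.
–C(=O)–N– linkage → amide (the N is not an amine).
pendant –OCH3: C–O–C with sp³ C, no adjacent C=O → ether.
pendant –CH2OCH3: C–O–C linkage → ether.
pendant –CH2SH → thiol.
–OH on an sp³ carbon → alcohol (secondary).
C–S–C linkage → sulfide (thioether).
pendant –C(=O)X: carbonyl C bonded to C and halogen → acyl halide.
pendant –NHC(=O)CH3: N bonded to a carbonyl → amide (not amine).
pendant –OCH3: C–O–C with sp³ C, no adjacent C=O → ether.
–OH on an sp³ carbon → alcohol.
Ether appears at: CH(OCH3), CH(OCH3), CH(CH2OCH3), CH(OCH3) → 4.

4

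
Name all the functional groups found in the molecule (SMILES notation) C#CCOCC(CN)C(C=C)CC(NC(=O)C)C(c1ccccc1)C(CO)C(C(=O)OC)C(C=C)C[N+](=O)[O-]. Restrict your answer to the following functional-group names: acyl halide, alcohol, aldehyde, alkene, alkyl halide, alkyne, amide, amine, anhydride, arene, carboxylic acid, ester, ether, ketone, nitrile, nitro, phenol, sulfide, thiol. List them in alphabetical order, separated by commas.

C≡C triple bond → alkyne.
C–O–C with sp³ carbons on both sides and no adjacent C=O → ether.
pendant –CH2NH2: N on sp³ C, no adjacent C=O → amine.
pendant –CH=CH2: C=C double bond → alkene.
pendant –NHC(=O)CH3: N bonded to a carbonyl → amide (not amine).
pendant –C6H5: benzene ring → arene.
pendant –CH2OH on an sp³ backbone C → alcohol.
pendant –COOCH3: carbonyl C bonded to C and –OCH3 → ester.
pendant –CH=CH2: C=C double bond → alkene.
–NO2 on carbon → nitro group.

alcohol, alkene, alkyne, amide, amine, arene, ester, ether, nitro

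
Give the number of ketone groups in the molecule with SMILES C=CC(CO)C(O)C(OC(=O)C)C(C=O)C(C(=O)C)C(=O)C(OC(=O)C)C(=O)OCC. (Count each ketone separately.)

2

Taking each segment in turn:
  CH2=CH: C=C double bond → alkene.
  CH(CH2OH): pendant –CH2OH on an sp³ backbone C → alcohol.
  CH(OH): –OH on an sp³ carbon → alcohol (secondary).
  CH(OCOCH3): pendant –OC(=O)CH3: an acyloxy group → ester.
  CH(CHO): pendant –CHO: carbonyl C bonded to C and H → aldehyde.
  CH(COCH3): pendant –COCH3: carbonyl C bonded to two carbons → ketone.
  CO: –C(=O)– with carbon on both sides → ketone.
  CH(OCOCH3): pendant –OC(=O)CH3: an acyloxy group → ester.
  COOCH2CH3: –C(=O)OCH2CH3: carbonyl C bonded to C and to –OEt → ester.
Ketone appears at: CH(COCH3), CO → 2.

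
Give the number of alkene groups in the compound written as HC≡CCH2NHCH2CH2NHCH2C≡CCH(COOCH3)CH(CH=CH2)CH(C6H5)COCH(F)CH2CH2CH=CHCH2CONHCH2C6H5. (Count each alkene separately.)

2

Taking each segment in turn:
  HC≡C: C≡C triple bond → alkyne.
  CH2NHCH2: C–N–C with sp³ carbons and no adjacent C=O → amine (secondary).
  CH2NHCH2: C–N–C with sp³ carbons and no adjacent C=O → amine (secondary).
  C≡C: C≡C triple bond → alkyne.
  CH(COOCH3): pendant –COOCH3: carbonyl C bonded to C and –OCH3 → ester.
  CH(CH=CH2): pendant –CH=CH2: C=C double bond → alkene.
  CH(C6H5): pendant –C6H5: benzene ring → arene.
  CO: –C(=O)– with carbon on both sides → ketone.
  CH(F): halogen on an sp³ carbon → alkyl halide.
  CH=CH: C=C double bond → alkene.
  CH2CONHCH2: –C(=O)–N– linkage → amide (the N is not an amine).
  C6H5: –C6H5 phenyl ring → arene.
Alkene appears at: CH(CH=CH2), CH=CH → 2.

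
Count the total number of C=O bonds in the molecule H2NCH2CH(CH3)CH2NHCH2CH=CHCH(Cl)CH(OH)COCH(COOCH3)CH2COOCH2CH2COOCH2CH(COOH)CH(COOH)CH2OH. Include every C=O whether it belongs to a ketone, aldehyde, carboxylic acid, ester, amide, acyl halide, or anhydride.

CO: ketone, 1 C=O (running total 1).
CH(COOCH3): ester, 1 C=O (running total 2).
CH2COOCH2: ester, 1 C=O (running total 3).
CH2COOCH2: ester, 1 C=O (running total 4).
CH(COOH): carboxylic acid, 1 C=O (running total 5).
CH(COOH): carboxylic acid, 1 C=O (running total 6).

6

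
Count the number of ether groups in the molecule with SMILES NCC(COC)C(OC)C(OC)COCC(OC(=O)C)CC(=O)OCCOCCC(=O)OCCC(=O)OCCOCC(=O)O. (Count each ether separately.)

Working along the chain:
  H2NCH2: –NH2 on an sp³ carbon with no adjacent C=O → amine.
  CH(CH2OCH3): pendant –CH2OCH3: C–O–C linkage → ether.
  CH(OCH3): pendant –OCH3: C–O–C with sp³ C, no adjacent C=O → ether.
  CH(OCH3): pendant –OCH3: C–O–C with sp³ C, no adjacent C=O → ether.
  CH2OCH2: C–O–C with sp³ carbons on both sides and no adjacent C=O → ether.
  CH(OCOCH3): pendant –OC(=O)CH3: an acyloxy group → ester.
  CH2COOCH2: –C(=O)–O–C with C on the carbonyl side → ester.
  CH2OCH2: C–O–C with sp³ carbons on both sides and no adjacent C=O → ether.
  CH2COOCH2: –C(=O)–O–C with C on the carbonyl side → ester.
  CH2COOCH2: –C(=O)–O–C with C on the carbonyl side → ester.
  CH2OCH2: C–O–C with sp³ carbons on both sides and no adjacent C=O → ether.
  COOH: –COOH: carbonyl C bonded to –OH and C → carboxylic acid (the –OH is not a separate alcohol).
Ether appears at: CH(CH2OCH3), CH(OCH3), CH(OCH3), CH2OCH2, CH2OCH2, CH2OCH2 → 6.

6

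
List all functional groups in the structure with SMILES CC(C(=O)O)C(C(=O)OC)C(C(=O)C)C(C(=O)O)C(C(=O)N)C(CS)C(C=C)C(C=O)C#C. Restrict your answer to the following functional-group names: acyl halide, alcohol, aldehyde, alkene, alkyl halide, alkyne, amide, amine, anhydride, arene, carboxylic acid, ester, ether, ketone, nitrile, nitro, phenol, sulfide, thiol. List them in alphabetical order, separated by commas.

aldehyde, alkene, alkyne, amide, carboxylic acid, ester, ketone, thiol

Reading the structure from left to right:
  CH(COOH): pendant –COOH: carbonyl C bonded to C and –OH → carboxylic acid.
  CH(COOCH3): pendant –COOCH3: carbonyl C bonded to C and –OCH3 → ester.
  CH(COCH3): pendant –COCH3: carbonyl C bonded to two carbons → ketone.
  CH(COOH): pendant –COOH: carbonyl C bonded to C and –OH → carboxylic acid.
  CH(CONH2): pendant –CONH2: carbonyl C bonded to C and N → amide.
  CH(CH2SH): pendant –CH2SH → thiol.
  CH(CH=CH2): pendant –CH=CH2: C=C double bond → alkene.
  CH(CHO): pendant –CHO: carbonyl C bonded to C and H → aldehyde.
  C≡CH: C≡C triple bond → alkyne.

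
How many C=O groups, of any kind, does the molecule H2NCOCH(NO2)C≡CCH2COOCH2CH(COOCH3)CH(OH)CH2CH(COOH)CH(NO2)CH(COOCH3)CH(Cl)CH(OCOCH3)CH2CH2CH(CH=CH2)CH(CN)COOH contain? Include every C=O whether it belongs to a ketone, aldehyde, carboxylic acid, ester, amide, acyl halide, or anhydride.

7

H2NCO: amide, 1 C=O (running total 1).
CH2COOCH2: ester, 1 C=O (running total 2).
CH(COOCH3): ester, 1 C=O (running total 3).
CH(COOH): carboxylic acid, 1 C=O (running total 4).
CH(COOCH3): ester, 1 C=O (running total 5).
CH(OCOCH3): ester, 1 C=O (running total 6).
COOH: carboxylic acid, 1 C=O (running total 7).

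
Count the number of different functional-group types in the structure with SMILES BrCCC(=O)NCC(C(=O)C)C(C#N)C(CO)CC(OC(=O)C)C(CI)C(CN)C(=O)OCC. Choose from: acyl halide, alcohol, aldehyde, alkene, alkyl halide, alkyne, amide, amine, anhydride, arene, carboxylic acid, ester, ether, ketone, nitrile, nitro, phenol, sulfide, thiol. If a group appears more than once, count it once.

Reading the structure from left to right:
  BrCH2: halogen on an sp³ carbon → alkyl halide.
  CH2CONHCH2: –C(=O)–N– linkage → amide (the N is not an amine).
  CH(COCH3): pendant –COCH3: carbonyl C bonded to two carbons → ketone.
  CH(CN): pendant –C≡N: nitrile.
  CH(CH2OH): pendant –CH2OH on an sp³ backbone C → alcohol.
  CH(OCOCH3): pendant –OC(=O)CH3: an acyloxy group → ester.
  CH(CH2I): pendant –CH2X: halogen on sp³ carbon → alkyl halide.
  CH(CH2NH2): pendant –CH2NH2: N on sp³ C, no adjacent C=O → amine.
  COOCH2CH3: –C(=O)OCH2CH3: carbonyl C bonded to C and to –OEt → ester.
Distinct types present: alcohol, alkyl halide, amide, amine, ester, ketone, nitrile.

7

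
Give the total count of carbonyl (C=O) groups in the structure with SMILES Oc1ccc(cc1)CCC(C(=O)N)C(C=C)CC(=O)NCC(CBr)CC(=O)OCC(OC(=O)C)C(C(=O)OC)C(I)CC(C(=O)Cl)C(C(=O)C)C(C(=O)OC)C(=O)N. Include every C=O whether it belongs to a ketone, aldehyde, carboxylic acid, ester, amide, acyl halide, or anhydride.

CH(CONH2): amide, 1 C=O (running total 1).
CH2CONHCH2: amide, 1 C=O (running total 2).
CH2COOCH2: ester, 1 C=O (running total 3).
CH(OCOCH3): ester, 1 C=O (running total 4).
CH(COOCH3): ester, 1 C=O (running total 5).
CH(COCl): acyl halide, 1 C=O (running total 6).
CH(COCH3): ketone, 1 C=O (running total 7).
CH(COOCH3): ester, 1 C=O (running total 8).
CONH2: amide, 1 C=O (running total 9).

9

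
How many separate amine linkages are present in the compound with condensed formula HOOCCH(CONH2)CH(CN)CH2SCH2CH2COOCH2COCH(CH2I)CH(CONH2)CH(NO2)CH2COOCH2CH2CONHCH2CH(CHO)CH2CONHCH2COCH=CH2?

0

–COOH: carbonyl C bonded to –OH and C → carboxylic acid (the –OH is not a separate alcohol).
pendant –CONH2: carbonyl C bonded to C and N → amide.
pendant –C≡N: nitrile.
C–S–C linkage → sulfide (thioether).
–C(=O)–O–C with C on the carbonyl side → ester.
–C(=O)– with carbon on both sides → ketone.
pendant –CH2X: halogen on sp³ carbon → alkyl halide.
pendant –CONH2: carbonyl C bonded to C and N → amide.
–NO2 on an sp³ carbon → nitro (the N=O is not a carbonyl).
–C(=O)–O–C with C on the carbonyl side → ester.
–C(=O)–N– linkage → amide (the N is not an amine).
pendant –CHO: carbonyl C bonded to C and H → aldehyde.
–C(=O)–N– linkage → amide (the N is not an amine).
–C(=O)– with carbon on both sides → ketone.
C=C double bond → alkene.
No segment is a amine: CH(CONH2) is amide, not amine; CH(CN) is nitrile, not amine; CH(CONH2) is amide, not amine. → 0.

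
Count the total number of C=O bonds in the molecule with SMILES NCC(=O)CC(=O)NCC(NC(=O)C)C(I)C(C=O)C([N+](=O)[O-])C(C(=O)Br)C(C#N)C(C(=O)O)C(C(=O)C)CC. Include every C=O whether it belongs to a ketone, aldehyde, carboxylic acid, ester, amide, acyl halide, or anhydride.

7

CO: ketone, 1 C=O (running total 1).
CH2CONHCH2: amide, 1 C=O (running total 2).
CH(NHCOCH3): amide, 1 C=O (running total 3).
CH(CHO): aldehyde, 1 C=O (running total 4).
CH(COBr): acyl halide, 1 C=O (running total 5).
CH(COOH): carboxylic acid, 1 C=O (running total 6).
CH(COCH3): ketone, 1 C=O (running total 7).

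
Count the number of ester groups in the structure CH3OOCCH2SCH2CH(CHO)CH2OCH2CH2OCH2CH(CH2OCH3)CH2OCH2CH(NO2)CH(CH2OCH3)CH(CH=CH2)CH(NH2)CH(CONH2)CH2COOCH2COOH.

Taking each segment in turn:
  CH3OOC: CH3O–C(=O)–: carbonyl C bonded to C and to –OCH3 → ester (not ketone + ether).
  CH2SCH2: C–S–C linkage → sulfide (thioether).
  CH(CHO): pendant –CHO: carbonyl C bonded to C and H → aldehyde.
  CH2OCH2: C–O–C with sp³ carbons on both sides and no adjacent C=O → ether.
  CH2OCH2: C–O–C with sp³ carbons on both sides and no adjacent C=O → ether.
  CH(CH2OCH3): pendant –CH2OCH3: C–O–C linkage → ether.
  CH2OCH2: C–O–C with sp³ carbons on both sides and no adjacent C=O → ether.
  CH(NO2): –NO2 on an sp³ carbon → nitro (the N=O is not a carbonyl).
  CH(CH2OCH3): pendant –CH2OCH3: C–O–C linkage → ether.
  CH(CH=CH2): pendant –CH=CH2: C=C double bond → alkene.
  CH(NH2): –NH2 on an sp³ carbon with no adjacent C=O → amine.
  CH(CONH2): pendant –CONH2: carbonyl C bonded to C and N → amide.
  CH2COOCH2: –C(=O)–O–C with C on the carbonyl side → ester.
  COOH: –COOH: carbonyl C bonded to –OH and C → carboxylic acid (the –OH is not a separate alcohol).
Ester appears at: CH3OOC, CH2COOCH2 → 2.

2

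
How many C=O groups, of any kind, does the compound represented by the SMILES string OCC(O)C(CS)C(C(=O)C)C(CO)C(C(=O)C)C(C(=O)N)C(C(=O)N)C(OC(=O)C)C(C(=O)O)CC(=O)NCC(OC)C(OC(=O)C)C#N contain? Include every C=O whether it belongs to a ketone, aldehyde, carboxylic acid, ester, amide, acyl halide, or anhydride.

CH(COCH3): ketone, 1 C=O (running total 1).
CH(COCH3): ketone, 1 C=O (running total 2).
CH(CONH2): amide, 1 C=O (running total 3).
CH(CONH2): amide, 1 C=O (running total 4).
CH(OCOCH3): ester, 1 C=O (running total 5).
CH(COOH): carboxylic acid, 1 C=O (running total 6).
CH2CONHCH2: amide, 1 C=O (running total 7).
CH(OCOCH3): ester, 1 C=O (running total 8).

8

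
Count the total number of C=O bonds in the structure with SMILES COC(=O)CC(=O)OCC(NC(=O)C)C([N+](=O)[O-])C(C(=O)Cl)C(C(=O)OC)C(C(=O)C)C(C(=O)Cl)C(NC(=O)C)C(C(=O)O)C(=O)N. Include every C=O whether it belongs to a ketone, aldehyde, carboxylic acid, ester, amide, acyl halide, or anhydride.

CH3OOC: ester, 1 C=O (running total 1).
CH2COOCH2: ester, 1 C=O (running total 2).
CH(NHCOCH3): amide, 1 C=O (running total 3).
CH(COCl): acyl halide, 1 C=O (running total 4).
CH(COOCH3): ester, 1 C=O (running total 5).
CH(COCH3): ketone, 1 C=O (running total 6).
CH(COCl): acyl halide, 1 C=O (running total 7).
CH(NHCOCH3): amide, 1 C=O (running total 8).
CH(COOH): carboxylic acid, 1 C=O (running total 9).
CONH2: amide, 1 C=O (running total 10).

10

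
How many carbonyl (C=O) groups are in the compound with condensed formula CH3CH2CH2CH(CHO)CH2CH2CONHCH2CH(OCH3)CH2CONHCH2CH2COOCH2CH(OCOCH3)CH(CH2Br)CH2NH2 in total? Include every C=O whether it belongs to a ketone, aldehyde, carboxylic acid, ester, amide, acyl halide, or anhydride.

CH(CHO): aldehyde, 1 C=O (running total 1).
CH2CONHCH2: amide, 1 C=O (running total 2).
CH2CONHCH2: amide, 1 C=O (running total 3).
CH2COOCH2: ester, 1 C=O (running total 4).
CH(OCOCH3): ester, 1 C=O (running total 5).

5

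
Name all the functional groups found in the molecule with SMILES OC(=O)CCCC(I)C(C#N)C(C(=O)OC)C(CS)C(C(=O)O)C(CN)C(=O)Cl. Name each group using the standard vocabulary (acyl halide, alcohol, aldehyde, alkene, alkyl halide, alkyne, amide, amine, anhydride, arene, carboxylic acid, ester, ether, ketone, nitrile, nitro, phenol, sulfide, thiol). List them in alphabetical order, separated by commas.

–COOH: carbonyl C bonded to –OH and C → carboxylic acid (the –OH is not a separate alcohol).
halogen on an sp³ carbon → alkyl halide.
pendant –C≡N: nitrile.
pendant –COOCH3: carbonyl C bonded to C and –OCH3 → ester.
pendant –CH2SH → thiol.
pendant –COOH: carbonyl C bonded to C and –OH → carboxylic acid.
pendant –CH2NH2: N on sp³ C, no adjacent C=O → amine.
–C(=O)Cl: carbonyl C bonded to C and to a halogen → acyl halide (not alkyl halide).

acyl halide, alkyl halide, amine, carboxylic acid, ester, nitrile, thiol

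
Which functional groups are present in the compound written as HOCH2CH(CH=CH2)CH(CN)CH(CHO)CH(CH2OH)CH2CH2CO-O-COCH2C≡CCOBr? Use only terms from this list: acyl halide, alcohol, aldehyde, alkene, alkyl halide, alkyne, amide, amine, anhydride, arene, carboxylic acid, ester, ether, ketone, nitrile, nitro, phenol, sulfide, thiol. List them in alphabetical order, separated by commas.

HO– on an sp³ carbon → alcohol.
pendant –CH=CH2: C=C double bond → alkene.
pendant –C≡N: nitrile.
pendant –CHO: carbonyl C bonded to C and H → aldehyde.
pendant –CH2OH on an sp³ backbone C → alcohol.
two acyl groups sharing one oxygen, –C(=O)–O–C(=O)– → anhydride.
C≡C triple bond → alkyne.
–C(=O)Br: carbonyl C bonded to C and to a halogen → acyl halide (not alkyl halide).

acyl halide, alcohol, aldehyde, alkene, alkyne, anhydride, nitrile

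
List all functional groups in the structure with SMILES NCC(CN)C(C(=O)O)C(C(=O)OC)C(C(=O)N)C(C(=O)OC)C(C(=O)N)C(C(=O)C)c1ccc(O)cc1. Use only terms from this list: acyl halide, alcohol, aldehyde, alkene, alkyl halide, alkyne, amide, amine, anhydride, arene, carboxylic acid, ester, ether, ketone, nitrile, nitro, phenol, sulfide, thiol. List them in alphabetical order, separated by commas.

Reading the structure from left to right:
  H2NCH2: –NH2 on an sp³ carbon with no adjacent C=O → amine.
  CH(CH2NH2): pendant –CH2NH2: N on sp³ C, no adjacent C=O → amine.
  CH(COOH): pendant –COOH: carbonyl C bonded to C and –OH → carboxylic acid.
  CH(COOCH3): pendant –COOCH3: carbonyl C bonded to C and –OCH3 → ester.
  CH(CONH2): pendant –CONH2: carbonyl C bonded to C and N → amide.
  CH(COOCH3): pendant –COOCH3: carbonyl C bonded to C and –OCH3 → ester.
  CH(CONH2): pendant –CONH2: carbonyl C bonded to C and N → amide.
  CH(COCH3): pendant –COCH3: carbonyl C bonded to two carbons → ketone.
  C6H4OH: –OH attached directly to an aromatic ring → phenol (not alcohol); the ring itself is an arene.

amide, amine, arene, carboxylic acid, ester, ketone, phenol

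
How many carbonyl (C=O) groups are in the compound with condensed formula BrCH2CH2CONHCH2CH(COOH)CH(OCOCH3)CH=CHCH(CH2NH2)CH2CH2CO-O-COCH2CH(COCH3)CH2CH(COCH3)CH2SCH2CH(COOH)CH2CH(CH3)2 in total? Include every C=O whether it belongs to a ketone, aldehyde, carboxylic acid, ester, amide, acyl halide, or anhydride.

CH2CONHCH2: amide, 1 C=O (running total 1).
CH(COOH): carboxylic acid, 1 C=O (running total 2).
CH(OCOCH3): ester, 1 C=O (running total 3).
CH2CO-O-COCH2: anhydride, 2 C=O (running total 5).
CH(COCH3): ketone, 1 C=O (running total 6).
CH(COCH3): ketone, 1 C=O (running total 7).
CH(COOH): carboxylic acid, 1 C=O (running total 8).

8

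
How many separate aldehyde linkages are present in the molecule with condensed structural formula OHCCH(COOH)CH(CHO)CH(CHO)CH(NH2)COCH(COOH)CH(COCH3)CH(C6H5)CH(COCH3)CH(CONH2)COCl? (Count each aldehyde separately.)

3

terminal –CHO: carbonyl C bonded to H and C → aldehyde.
pendant –COOH: carbonyl C bonded to C and –OH → carboxylic acid.
pendant –CHO: carbonyl C bonded to C and H → aldehyde.
pendant –CHO: carbonyl C bonded to C and H → aldehyde.
–NH2 on an sp³ carbon with no adjacent C=O → amine.
–C(=O)– with carbon on both sides → ketone.
pendant –COOH: carbonyl C bonded to C and –OH → carboxylic acid.
pendant –COCH3: carbonyl C bonded to two carbons → ketone.
pendant –C6H5: benzene ring → arene.
pendant –COCH3: carbonyl C bonded to two carbons → ketone.
pendant –CONH2: carbonyl C bonded to C and N → amide.
–C(=O)Cl: carbonyl C bonded to C and to a halogen → acyl halide (not alkyl halide).
Aldehyde appears at: OHC, CH(CHO), CH(CHO) → 3.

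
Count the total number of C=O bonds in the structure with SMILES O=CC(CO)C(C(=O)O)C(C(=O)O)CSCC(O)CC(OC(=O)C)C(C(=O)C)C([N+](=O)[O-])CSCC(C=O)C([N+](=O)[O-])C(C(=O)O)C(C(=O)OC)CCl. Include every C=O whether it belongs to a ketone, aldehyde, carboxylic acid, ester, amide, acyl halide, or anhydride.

8

OHC: aldehyde, 1 C=O (running total 1).
CH(COOH): carboxylic acid, 1 C=O (running total 2).
CH(COOH): carboxylic acid, 1 C=O (running total 3).
CH(OCOCH3): ester, 1 C=O (running total 4).
CH(COCH3): ketone, 1 C=O (running total 5).
CH(CHO): aldehyde, 1 C=O (running total 6).
CH(COOH): carboxylic acid, 1 C=O (running total 7).
CH(COOCH3): ester, 1 C=O (running total 8).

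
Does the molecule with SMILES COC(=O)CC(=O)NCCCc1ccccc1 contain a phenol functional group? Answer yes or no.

CH3O–C(=O)–: carbonyl C bonded to C and to –OCH3 → ester (not ketone + ether).
–C(=O)–N– linkage → amide (the N is not an amine).
–C6H5 phenyl ring → arene.
The groups actually present are: amide, arene, ester.

no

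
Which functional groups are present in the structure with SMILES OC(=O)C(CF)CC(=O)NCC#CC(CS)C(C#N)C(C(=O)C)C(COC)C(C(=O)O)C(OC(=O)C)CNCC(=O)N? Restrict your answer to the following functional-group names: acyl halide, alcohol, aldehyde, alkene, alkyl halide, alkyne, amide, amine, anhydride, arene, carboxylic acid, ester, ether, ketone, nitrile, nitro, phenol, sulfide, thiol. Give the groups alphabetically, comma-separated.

–COOH: carbonyl C bonded to –OH and C → carboxylic acid (the –OH is not a separate alcohol).
pendant –CH2X: halogen on sp³ carbon → alkyl halide.
–C(=O)–N– linkage → amide (the N is not an amine).
C≡C triple bond → alkyne.
pendant –CH2SH → thiol.
pendant –C≡N: nitrile.
pendant –COCH3: carbonyl C bonded to two carbons → ketone.
pendant –CH2OCH3: C–O–C linkage → ether.
pendant –COOH: carbonyl C bonded to C and –OH → carboxylic acid.
pendant –OC(=O)CH3: an acyloxy group → ester.
C–N–C with sp³ carbons and no adjacent C=O → amine (secondary).
–C(=O)NH2: carbonyl C bonded to C and to N → amide (the N is not a separate amine).

alkyl halide, alkyne, amide, amine, carboxylic acid, ester, ether, ketone, nitrile, thiol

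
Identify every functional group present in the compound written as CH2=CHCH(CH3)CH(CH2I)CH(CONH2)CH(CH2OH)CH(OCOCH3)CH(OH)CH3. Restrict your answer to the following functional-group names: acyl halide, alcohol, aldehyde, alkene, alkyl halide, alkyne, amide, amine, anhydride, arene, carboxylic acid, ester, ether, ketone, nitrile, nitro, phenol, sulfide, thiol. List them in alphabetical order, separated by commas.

Reading the structure from left to right:
  CH2=CH: C=C double bond → alkene.
  CH(CH2I): pendant –CH2X: halogen on sp³ carbon → alkyl halide.
  CH(CONH2): pendant –CONH2: carbonyl C bonded to C and N → amide.
  CH(CH2OH): pendant –CH2OH on an sp³ backbone C → alcohol.
  CH(OCOCH3): pendant –OC(=O)CH3: an acyloxy group → ester.
  CH(OH): –OH on an sp³ carbon → alcohol (secondary).

alcohol, alkene, alkyl halide, amide, ester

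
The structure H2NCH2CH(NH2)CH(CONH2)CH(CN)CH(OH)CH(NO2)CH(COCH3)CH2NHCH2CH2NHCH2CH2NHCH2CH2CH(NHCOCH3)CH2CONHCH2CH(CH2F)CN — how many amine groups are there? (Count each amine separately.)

Reading the structure from left to right:
  H2NCH2: –NH2 on an sp³ carbon with no adjacent C=O → amine.
  CH(NH2): –NH2 on an sp³ carbon with no adjacent C=O → amine.
  CH(CONH2): pendant –CONH2: carbonyl C bonded to C and N → amide.
  CH(CN): pendant –C≡N: nitrile.
  CH(OH): –OH on an sp³ carbon → alcohol (secondary).
  CH(NO2): –NO2 on an sp³ carbon → nitro (the N=O is not a carbonyl).
  CH(COCH3): pendant –COCH3: carbonyl C bonded to two carbons → ketone.
  CH2NHCH2: C–N–C with sp³ carbons and no adjacent C=O → amine (secondary).
  CH2NHCH2: C–N–C with sp³ carbons and no adjacent C=O → amine (secondary).
  CH2NHCH2: C–N–C with sp³ carbons and no adjacent C=O → amine (secondary).
  CH(NHCOCH3): pendant –NHC(=O)CH3: N bonded to a carbonyl → amide (not amine).
  CH2CONHCH2: –C(=O)–N– linkage → amide (the N is not an amine).
  CH(CH2F): pendant –CH2X: halogen on sp³ carbon → alkyl halide.
  CN: –C≡N: carbon triple-bonded to nitrogen → nitrile.
Amine appears at: H2NCH2, CH(NH2), CH2NHCH2, CH2NHCH2, CH2NHCH2 → 5.

5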